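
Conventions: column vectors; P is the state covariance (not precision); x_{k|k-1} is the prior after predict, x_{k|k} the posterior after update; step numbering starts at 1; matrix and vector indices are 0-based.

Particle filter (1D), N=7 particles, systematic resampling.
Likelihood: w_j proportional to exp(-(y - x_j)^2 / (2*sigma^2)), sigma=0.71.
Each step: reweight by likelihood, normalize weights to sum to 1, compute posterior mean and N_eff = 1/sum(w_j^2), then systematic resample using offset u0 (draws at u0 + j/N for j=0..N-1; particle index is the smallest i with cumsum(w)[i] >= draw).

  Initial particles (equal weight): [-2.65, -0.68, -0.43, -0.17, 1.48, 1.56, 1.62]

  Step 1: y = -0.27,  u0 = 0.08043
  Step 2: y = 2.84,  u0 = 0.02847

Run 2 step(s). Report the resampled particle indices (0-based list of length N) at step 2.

resampled_idx = [2, 4, 4, 5, 5, 6, 6]

step 1: w=[0.0012, 0.2891, 0.3330, 0.3381, 0.0164, 0.0123, 0.0099]  mean=-0.3410  Neff=3.2332  idx=[1, 1, 2, 2, 3, 3, 3]
step 2: w=[0.0106, 0.0106, 0.0571, 0.0571, 0.2882, 0.2882, 0.2882]  mean=-0.2105  Neff=3.9069  idx=[2, 4, 4, 5, 5, 6, 6]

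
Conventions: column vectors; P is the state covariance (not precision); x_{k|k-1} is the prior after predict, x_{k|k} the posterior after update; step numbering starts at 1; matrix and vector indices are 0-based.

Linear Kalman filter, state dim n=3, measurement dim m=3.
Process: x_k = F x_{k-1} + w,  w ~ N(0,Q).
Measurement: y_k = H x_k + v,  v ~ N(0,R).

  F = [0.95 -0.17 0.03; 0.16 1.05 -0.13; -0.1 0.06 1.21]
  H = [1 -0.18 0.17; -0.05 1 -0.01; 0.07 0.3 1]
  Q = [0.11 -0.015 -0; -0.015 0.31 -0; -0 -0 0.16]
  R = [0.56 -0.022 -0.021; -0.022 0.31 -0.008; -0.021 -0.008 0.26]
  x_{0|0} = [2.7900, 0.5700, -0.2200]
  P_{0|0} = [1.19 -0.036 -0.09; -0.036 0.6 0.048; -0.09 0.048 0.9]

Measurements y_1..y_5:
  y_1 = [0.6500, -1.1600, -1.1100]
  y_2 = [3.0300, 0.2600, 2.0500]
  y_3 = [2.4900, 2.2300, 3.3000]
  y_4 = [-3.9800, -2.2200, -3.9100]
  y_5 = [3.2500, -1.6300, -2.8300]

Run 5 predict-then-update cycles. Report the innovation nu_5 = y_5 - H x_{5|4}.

innov = [3.3941, -0.9051, -0.9199]

step 1: x^-=[2.5470, 1.0735, -0.5110]  P^-=[1.2081 0.0336 -0.2021; 0.0336 0.9957 -0.0774; -0.2021 -0.0774 1.5209]  S=[1.7683 -0.2399 0.0835; -0.2399 1.3069 0.2062; 0.0835 0.2062 1.8032]  K=[0.6820 0.1228 -0.1052; 0.0112 0.7574 0.0369; -0.0276 -0.2019 0.8471]  nu=[-1.6169, -2.1113, -1.0993]  x^+=[1.3006, -0.5844, -0.9715]  P^+=[0.4035 0.0432 -0.0839; 0.0432 0.2357 -0.0704; -0.0839 -0.0704 0.2495]
step 2: x^-=[1.3058, -0.2792, -1.3407]  P^-=[0.4631 0.0514 -0.1103; 0.0514 0.6217 -0.1412; -0.1103 -0.1412 0.5397]  S=[1.0115 -0.1283 -0.0090; -0.1283 0.9305 0.0391; -0.0090 0.0391 0.7598]  K=[0.4416 0.0959 -0.0819; 0.0012 0.6658 0.0301; -0.0103 -0.1805 0.6535]  nu=[1.9019, 0.5911, 3.3830]  x^+=[1.9254, 0.2183, 0.7437]  P^+=[0.2630 0.0332 -0.0597; 0.0332 0.2072 -0.0620; -0.0597 -0.0620 0.1943]
step 3: x^-=[1.8143, 0.4406, 0.7204]  P^-=[0.3401 0.0232 -0.0734; 0.0232 0.5790 -0.1155; -0.0734 -0.1155 0.4530]  S=[0.9057 -0.1390 -0.0041; -0.1390 0.8898 0.0498; -0.0041 0.0498 0.6881]  K=[0.3674 0.0689 -0.0647; -0.0116 0.6466 0.0400; 0.0045 -0.1644 0.6123]  nu=[0.6325, 1.8873, 2.3204]  x^+=[2.0265, 1.7465, 1.8339]  P^+=[0.2180 0.0242 -0.0476; 0.0242 0.2010 -0.0565; -0.0476 -0.0565 0.1807]
step 4: x^-=[1.6833, 1.9197, 2.1212]  P^-=[0.3028 0.0077 -0.0575; 0.0077 0.5658 -0.1028; -0.0575 -0.1028 0.4305]  S=[0.8775 -0.1486 0.0001; -0.1486 0.8779 0.0573; 0.0001 0.0573 0.6735]  K=[0.3414 0.0535 -0.0551; -0.0190 0.6391 0.0459; 0.0125 -0.1558 0.6007]  nu=[-5.6784, -4.0343, -6.7250]  x^+=[-0.1008, -0.8591, -1.3611]  P^+=[0.2017 0.0192 -0.0418; 0.0192 0.1986 -0.0537; -0.0418 -0.0537 0.1762]
step 5: x^-=[0.0095, -0.7413, -1.6884]  P^-=[0.2899 0.0002 -0.0503; 0.0002 0.5599 -0.0967; -0.0503 -0.0967 0.4228]  S=[0.8690 -0.1535 0.0025; -0.1535 0.8726 0.0609; 0.0025 0.0609 0.6695]  K=[0.3320 0.0461 -0.0502; -0.0226 0.6354 0.0488; 0.0163 -0.1515 0.5966]  nu=[3.3941, -0.9051, -0.9199]  x^+=[1.1408, -1.4379, -2.0446]  P^+=[0.1956 0.0168 -0.0391; 0.0168 0.1974 -0.0523; -0.0391 -0.0523 0.1744]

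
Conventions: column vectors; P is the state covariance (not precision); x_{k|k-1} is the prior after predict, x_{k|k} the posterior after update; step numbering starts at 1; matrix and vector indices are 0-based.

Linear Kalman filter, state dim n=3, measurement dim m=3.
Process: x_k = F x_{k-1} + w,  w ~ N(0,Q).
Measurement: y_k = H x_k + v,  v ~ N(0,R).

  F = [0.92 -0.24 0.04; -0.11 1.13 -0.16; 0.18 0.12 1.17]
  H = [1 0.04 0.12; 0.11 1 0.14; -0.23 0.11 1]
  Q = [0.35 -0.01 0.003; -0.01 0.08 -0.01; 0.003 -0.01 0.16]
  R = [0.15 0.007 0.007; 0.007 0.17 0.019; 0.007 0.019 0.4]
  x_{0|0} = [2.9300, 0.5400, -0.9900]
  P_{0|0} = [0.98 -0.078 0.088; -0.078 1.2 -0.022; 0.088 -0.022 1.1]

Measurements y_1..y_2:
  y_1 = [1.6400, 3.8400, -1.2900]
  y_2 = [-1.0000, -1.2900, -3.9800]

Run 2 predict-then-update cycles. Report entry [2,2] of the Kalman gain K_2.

K[2,2] = 0.5857

step 1: x^-=[2.5264, 0.4463, -0.5661]  P^-=[1.2917 -0.5400 0.2784; -0.5400 1.6827 -0.1300; 0.2784 -0.1300 1.7423]  S=[1.4918 -0.2704 0.1358; -0.2704 1.7559 0.4227; 0.1358 0.4227 2.1017]  K=[0.8723 -0.0500 -0.0834; -0.1541 0.9116 -0.0881; 0.2384 -0.0713 0.7907]  nu=[-0.8363, 3.1951, -0.1919]  x^+=[1.6531, 3.5047, -1.1450]  P^+=[0.1302 -0.0188 0.0038; -0.0188 0.1600 -0.0409; 0.0038 -0.0409 0.3220]
step 2: x^-=[0.6339, 3.9617, -0.6215]  P^-=[0.4793 -0.0927 0.0492; -0.0927 0.3138 -0.1086; 0.0492 -0.1086 0.5966]  S=[0.6418 -0.0169 0.0024; -0.0169 0.4520 0.0386; 0.0024 0.0386 0.9839]  K=[0.7496 -0.0389 -0.0727; -0.1280 0.6399 -0.0785; 0.1769 -0.0870 0.5857]  nu=[-1.7178, -5.2344, -3.6484]  x^+=[-0.1844, 1.1183, -2.6066]  P^+=[0.1119 -0.0155 0.0029; -0.0155 0.1132 -0.0361; 0.0029 -0.0361 0.2385]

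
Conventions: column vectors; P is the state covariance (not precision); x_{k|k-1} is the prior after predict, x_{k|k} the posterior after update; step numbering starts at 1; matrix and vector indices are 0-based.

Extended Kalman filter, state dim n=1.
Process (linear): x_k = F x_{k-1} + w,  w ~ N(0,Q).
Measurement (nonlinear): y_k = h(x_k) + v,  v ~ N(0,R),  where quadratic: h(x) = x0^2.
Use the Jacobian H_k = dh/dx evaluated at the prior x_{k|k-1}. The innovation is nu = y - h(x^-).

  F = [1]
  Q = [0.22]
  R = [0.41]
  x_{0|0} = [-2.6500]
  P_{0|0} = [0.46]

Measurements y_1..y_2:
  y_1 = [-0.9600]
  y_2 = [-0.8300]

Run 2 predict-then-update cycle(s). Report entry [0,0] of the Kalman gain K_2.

K[0,0] = -0.3231

step 1: x^-=[-2.6500]  P^-=[0.6800]  H_jac=[-5.3000]  S=[19.5112]  K=[-0.1847]  nu=[-7.9825]  x^+=[-1.1755]  P^+=[0.0143]
step 2: x^-=[-1.1755]  P^-=[0.2343]  H_jac=[-2.3510]  S=[1.7050]  K=[-0.3231]  nu=[-2.2118]  x^+=[-0.4610]  P^+=[0.0563]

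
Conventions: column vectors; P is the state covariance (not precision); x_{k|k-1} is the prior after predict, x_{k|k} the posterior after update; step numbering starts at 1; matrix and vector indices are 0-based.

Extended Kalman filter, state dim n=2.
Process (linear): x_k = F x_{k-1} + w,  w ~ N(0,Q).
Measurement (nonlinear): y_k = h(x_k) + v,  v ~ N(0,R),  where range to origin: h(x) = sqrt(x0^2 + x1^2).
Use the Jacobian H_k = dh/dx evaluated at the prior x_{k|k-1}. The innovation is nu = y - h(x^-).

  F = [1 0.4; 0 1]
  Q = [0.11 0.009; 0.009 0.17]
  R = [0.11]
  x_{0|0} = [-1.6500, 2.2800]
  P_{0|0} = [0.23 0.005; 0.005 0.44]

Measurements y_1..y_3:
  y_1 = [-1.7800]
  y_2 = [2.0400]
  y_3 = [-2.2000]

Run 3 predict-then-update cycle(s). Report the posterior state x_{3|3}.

step 1: x^-=[-0.7380, 2.2800]  P^-=[0.4144 0.1900; 0.1900 0.6100]  H_jac=[-0.3080 0.9514]  S=[0.5901]  K=[0.0901; 0.8843]  nu=[-4.1765]  x^+=[-1.1142, -1.4133]  P^+=[0.4096 0.1430; 0.1430 0.1485]
step 2: x^-=[-1.6795, -1.4133]  P^-=[0.6578 0.2114; 0.2114 0.3185]  H_jac=[-0.7651 -0.6439]  S=[0.8354]  K=[-0.7654; -0.4391]  nu=[-0.1550]  x^+=[-1.5608, -1.3452]  P^+=[0.1684 -0.0694; -0.0694 0.1574]
step 3: x^-=[-2.0989, -1.3452]  P^-=[0.2481 0.0026; 0.0026 0.3274]  H_jac=[-0.8419 -0.5396]  S=[0.3836]  K=[-0.5482; -0.4664]  nu=[-4.6930]  x^+=[0.4740, 0.8435]  P^+=[0.1328 -0.0955; -0.0955 0.2440]

x_post = [0.4740, 0.8435]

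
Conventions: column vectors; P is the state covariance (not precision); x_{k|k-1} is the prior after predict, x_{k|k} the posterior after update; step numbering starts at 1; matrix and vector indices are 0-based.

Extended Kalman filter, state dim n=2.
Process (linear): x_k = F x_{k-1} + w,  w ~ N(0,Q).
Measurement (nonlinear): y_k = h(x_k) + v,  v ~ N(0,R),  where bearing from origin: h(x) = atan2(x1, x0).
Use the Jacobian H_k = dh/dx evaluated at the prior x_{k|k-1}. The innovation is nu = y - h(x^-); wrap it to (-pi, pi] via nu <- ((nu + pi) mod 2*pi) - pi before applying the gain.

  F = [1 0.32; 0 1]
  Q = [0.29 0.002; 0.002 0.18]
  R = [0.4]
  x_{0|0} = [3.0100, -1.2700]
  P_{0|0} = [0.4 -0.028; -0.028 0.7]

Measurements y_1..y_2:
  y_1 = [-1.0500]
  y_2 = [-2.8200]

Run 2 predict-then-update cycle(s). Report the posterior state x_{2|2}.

x_post = [0.5395, -2.8443]

step 1: x^-=[2.6036, -1.2700]  P^-=[0.7438 0.1980; 0.1980 0.8800]  H_jac=[0.1513 0.3103]  S=[0.5203]  K=[0.3344; 0.5823]  nu=[-0.5962]  x^+=[2.4043, -1.6172]  P^+=[0.6856 0.0967; 0.0967 0.7036]
step 2: x^-=[1.8868, -1.6172]  P^-=[1.1095 0.3238; 0.3238 0.8836]  H_jac=[0.2619 0.3055]  S=[0.6104]  K=[0.6381; 0.5812]  nu=[-2.1114]  x^+=[0.5395, -2.8443]  P^+=[0.8610 0.0974; 0.0974 0.6774]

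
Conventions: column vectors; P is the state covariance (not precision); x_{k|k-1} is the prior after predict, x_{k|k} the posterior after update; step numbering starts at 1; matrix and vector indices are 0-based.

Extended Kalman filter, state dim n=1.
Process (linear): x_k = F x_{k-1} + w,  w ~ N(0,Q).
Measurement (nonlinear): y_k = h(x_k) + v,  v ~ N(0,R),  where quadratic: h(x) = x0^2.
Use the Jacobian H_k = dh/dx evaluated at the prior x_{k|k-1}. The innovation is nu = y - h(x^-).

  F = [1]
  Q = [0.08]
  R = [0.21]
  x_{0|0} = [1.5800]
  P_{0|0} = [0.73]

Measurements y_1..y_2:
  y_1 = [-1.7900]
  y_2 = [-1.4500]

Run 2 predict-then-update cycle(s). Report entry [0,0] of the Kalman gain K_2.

K[0,0] = 0.2189

step 1: x^-=[1.5800]  P^-=[0.8100]  H_jac=[3.1600]  S=[8.2983]  K=[0.3084]  nu=[-4.2864]  x^+=[0.2579]  P^+=[0.0205]
step 2: x^-=[0.2579]  P^-=[0.1005]  H_jac=[0.5157]  S=[0.2367]  K=[0.2189]  nu=[-1.5165]  x^+=[-0.0742]  P^+=[0.0891]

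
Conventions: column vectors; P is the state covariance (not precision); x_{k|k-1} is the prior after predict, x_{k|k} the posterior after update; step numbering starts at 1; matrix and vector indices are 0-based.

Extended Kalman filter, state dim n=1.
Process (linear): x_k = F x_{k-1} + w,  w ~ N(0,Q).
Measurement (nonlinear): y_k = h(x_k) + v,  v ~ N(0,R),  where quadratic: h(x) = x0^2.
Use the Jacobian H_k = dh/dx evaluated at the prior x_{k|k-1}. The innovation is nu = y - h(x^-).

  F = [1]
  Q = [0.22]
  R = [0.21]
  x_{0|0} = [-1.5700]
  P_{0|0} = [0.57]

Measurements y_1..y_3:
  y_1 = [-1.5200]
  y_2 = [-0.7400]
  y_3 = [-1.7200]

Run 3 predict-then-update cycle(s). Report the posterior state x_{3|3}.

step 1: x^-=[-1.5700]  P^-=[0.7900]  H_jac=[-3.1400]  S=[7.9991]  K=[-0.3101]  nu=[-3.9849]  x^+=[-0.3342]  P^+=[0.0207]
step 2: x^-=[-0.3342]  P^-=[0.2407]  H_jac=[-0.6685]  S=[0.3176]  K=[-0.5067]  nu=[-0.8517]  x^+=[0.0974]  P^+=[0.1592]
step 3: x^-=[0.0974]  P^-=[0.3792]  H_jac=[0.1947]  S=[0.2244]  K=[0.3291]  nu=[-1.7295]  x^+=[-0.4718]  P^+=[0.3549]

x_post = [-0.4718]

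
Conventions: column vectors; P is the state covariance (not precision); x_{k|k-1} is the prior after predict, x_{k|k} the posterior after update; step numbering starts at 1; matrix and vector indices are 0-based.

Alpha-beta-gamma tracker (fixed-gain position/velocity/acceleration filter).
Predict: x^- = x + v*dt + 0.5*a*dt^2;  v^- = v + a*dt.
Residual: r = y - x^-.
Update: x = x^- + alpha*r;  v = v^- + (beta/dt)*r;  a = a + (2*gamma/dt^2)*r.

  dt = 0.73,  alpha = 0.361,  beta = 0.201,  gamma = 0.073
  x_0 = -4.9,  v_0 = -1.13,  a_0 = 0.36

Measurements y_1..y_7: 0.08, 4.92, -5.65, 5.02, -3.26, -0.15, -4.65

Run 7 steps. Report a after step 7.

step 1: x_pred=-5.6290  r=5.7090  x^+=-3.5680  v^+=0.7047  a^+=1.9241
step 2: x_pred=-2.5409  r=7.4609  x^+=0.1525  v^+=4.1636  a^+=3.9682
step 3: x_pred=4.2492  r=-9.8992  x^+=0.6756  v^+=4.3347  a^+=1.2561
step 4: x_pred=4.1746  r=0.8454  x^+=4.4798  v^+=5.4844  a^+=1.4877
step 5: x_pred=8.8798  r=-12.1398  x^+=4.4973  v^+=3.2278  a^+=-1.8383
step 6: x_pred=6.3638  r=-6.5138  x^+=4.0123  v^+=0.0923  a^+=-3.6229
step 7: x_pred=3.1144  r=-7.7644  x^+=0.3114  v^+=-4.6903  a^+=-5.7501

a_post = -5.7501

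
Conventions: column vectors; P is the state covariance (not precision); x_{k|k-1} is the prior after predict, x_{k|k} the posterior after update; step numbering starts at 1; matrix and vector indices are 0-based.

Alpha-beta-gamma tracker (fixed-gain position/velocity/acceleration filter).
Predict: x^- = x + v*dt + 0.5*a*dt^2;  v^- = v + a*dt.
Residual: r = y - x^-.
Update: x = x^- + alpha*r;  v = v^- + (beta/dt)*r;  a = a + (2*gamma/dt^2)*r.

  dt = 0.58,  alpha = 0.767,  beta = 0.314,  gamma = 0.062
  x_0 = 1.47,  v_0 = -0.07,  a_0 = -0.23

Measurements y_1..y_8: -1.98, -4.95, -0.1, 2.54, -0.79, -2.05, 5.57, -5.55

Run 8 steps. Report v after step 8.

v_post = -1.2736

step 1: x_pred=1.3907  r=-3.3707  x^+=-1.1946  v^+=-2.0282  a^+=-1.4725
step 2: x_pred=-2.6187  r=-2.3313  x^+=-4.4068  v^+=-4.1444  a^+=-2.3318
step 3: x_pred=-7.2028  r=7.1028  x^+=-1.7549  v^+=-1.6516  a^+=0.2863
step 4: x_pred=-2.6647  r=5.2047  x^+=1.3273  v^+=1.3322  a^+=2.2048
step 5: x_pred=2.4708  r=-3.2608  x^+=-0.0302  v^+=0.8457  a^+=1.0028
step 6: x_pred=0.6289  r=-2.6789  x^+=-1.4258  v^+=-0.0230  a^+=0.0154
step 7: x_pred=-1.4366  r=7.0066  x^+=3.9375  v^+=3.7791  a^+=2.5980
step 8: x_pred=6.5663  r=-12.1163  x^+=-2.7269  v^+=-1.2736  a^+=-1.8681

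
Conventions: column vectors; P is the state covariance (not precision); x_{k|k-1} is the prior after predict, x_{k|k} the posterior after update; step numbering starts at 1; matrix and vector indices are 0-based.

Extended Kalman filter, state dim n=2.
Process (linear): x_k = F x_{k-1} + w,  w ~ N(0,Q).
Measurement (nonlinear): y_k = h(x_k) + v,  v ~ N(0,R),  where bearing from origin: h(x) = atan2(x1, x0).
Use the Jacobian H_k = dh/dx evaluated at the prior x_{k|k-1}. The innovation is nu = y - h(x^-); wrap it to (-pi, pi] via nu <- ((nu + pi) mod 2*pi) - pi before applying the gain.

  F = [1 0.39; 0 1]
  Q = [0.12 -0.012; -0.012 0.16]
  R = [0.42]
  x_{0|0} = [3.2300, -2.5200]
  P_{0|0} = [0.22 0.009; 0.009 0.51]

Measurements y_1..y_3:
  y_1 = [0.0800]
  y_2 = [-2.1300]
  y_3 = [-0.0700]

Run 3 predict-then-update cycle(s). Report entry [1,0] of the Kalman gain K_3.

K[1,0] = 0.2976

step 1: x^-=[2.2472, -2.5200]  P^-=[0.4246 0.1959; 0.1959 0.6700]  H_jac=[0.2210 0.1971]  S=[0.4839]  K=[0.2738; 0.3625]  nu=[0.9226]  x^+=[2.4998, -2.1856]  P^+=[0.3883 0.1479; 0.1479 0.6064]
step 2: x^-=[1.6474, -2.1856]  P^-=[0.7159 0.3724; 0.3724 0.7664]  H_jac=[0.2918 0.2199]  S=[0.5658]  K=[0.5139; 0.4899]  nu=[-1.2051]  x^+=[1.0281, -2.7760]  P^+=[0.5665 0.2299; 0.2299 0.6306]
step 3: x^-=[-0.0546, -2.7760]  P^-=[0.9617 0.4639; 0.4639 0.7906]  H_jac=[0.3601 -0.0071]  S=[0.5424]  K=[0.6324; 0.2976]  nu=[1.5205]  x^+=[0.9070, -2.3235]  P^+=[0.7448 0.3618; 0.3618 0.7426]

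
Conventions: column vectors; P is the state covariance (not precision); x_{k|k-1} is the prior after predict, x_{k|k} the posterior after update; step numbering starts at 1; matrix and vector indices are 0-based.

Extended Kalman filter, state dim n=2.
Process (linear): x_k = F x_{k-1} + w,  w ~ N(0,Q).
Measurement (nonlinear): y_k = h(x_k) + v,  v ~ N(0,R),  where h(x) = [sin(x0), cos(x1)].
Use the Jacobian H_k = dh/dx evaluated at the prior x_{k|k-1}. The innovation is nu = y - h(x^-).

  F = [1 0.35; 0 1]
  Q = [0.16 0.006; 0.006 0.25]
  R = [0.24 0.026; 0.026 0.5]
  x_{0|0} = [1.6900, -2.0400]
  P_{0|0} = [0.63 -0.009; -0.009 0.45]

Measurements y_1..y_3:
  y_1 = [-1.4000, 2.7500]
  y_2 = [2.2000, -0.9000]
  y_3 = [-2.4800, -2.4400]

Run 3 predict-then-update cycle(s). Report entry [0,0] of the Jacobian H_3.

H_jac[0,0] = 0.3108

step 1: x^-=[0.9760, -2.0400]  P^-=[0.8388 0.1545; 0.1545 0.7000]  H_jac=[0.5603 0.0000; 0.0000 0.8919]  S=[0.5034 0.1032; 0.1032 1.0569]  K=[0.9256 0.0400; 0.0519 0.5857]  nu=[-2.2283, 3.2022]  x^+=[-0.9583, -0.2802]  P^+=[0.3983 0.0494; 0.0494 0.3298]
step 2: x^-=[-1.0564, -0.2802]  P^-=[0.6333 0.1708; 0.1708 0.5798]  H_jac=[0.4921 0.0000; 0.0000 0.2765]  S=[0.3933 0.0492; 0.0492 0.5443]  K=[0.7903 0.0153; 0.1789 0.2784]  nu=[3.0706, -1.8610]  x^+=[1.3419, -0.2490]  P^+=[0.3863 0.1020; 0.1020 0.5202]
step 3: x^-=[1.2548, -0.2490]  P^-=[0.6814 0.2900; 0.2900 0.7702]  H_jac=[0.3108 0.0000; 0.0000 0.2464]  S=[0.3058 0.0482; 0.0482 0.5468]  K=[0.6814 0.0706; 0.2434 0.3256]  nu=[-3.4305, -3.4092]  x^+=[-1.3234, -2.1941]  P^+=[0.5320 0.2152; 0.2152 0.6864]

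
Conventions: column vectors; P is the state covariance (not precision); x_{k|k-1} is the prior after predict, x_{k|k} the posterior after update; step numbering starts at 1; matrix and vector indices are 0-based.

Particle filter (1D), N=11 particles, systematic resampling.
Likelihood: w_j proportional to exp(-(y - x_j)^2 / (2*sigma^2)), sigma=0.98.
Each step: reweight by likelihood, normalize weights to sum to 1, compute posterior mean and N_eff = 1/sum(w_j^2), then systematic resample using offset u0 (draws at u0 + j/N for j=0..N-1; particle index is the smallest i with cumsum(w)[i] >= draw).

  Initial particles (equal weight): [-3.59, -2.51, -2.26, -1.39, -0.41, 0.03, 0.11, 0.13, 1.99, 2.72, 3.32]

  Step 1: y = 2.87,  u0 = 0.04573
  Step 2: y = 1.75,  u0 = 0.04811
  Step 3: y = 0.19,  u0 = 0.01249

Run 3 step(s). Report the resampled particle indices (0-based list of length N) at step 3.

resampled_idx = [0, 0, 1, 1, 2, 2, 3, 3, 4, 4, 6]

step 1: w=[0.0000, 0.0000, 0.0000, 0.0000, 0.0014, 0.0057, 0.0072, 0.0077, 0.2556, 0.3781, 0.3442]  mean=2.6812  Neff=3.0590  idx=[8, 8, 8, 9, 9, 9, 9, 10, 10, 10, 10]
step 2: w=[0.1500, 0.1500, 0.1500, 0.0947, 0.0947, 0.0947, 0.0947, 0.0428, 0.0428, 0.0428, 0.0428]  mean=2.4943  Neff=9.0351  idx=[0, 0, 1, 2, 2, 3, 4, 5, 6, 7, 10]
step 3: w=[0.1713, 0.1713, 0.1713, 0.1713, 0.1713, 0.0330, 0.0330, 0.0330, 0.0330, 0.0056, 0.0056]  mean=2.1015  Neff=6.6153  idx=[0, 0, 1, 1, 2, 2, 3, 3, 4, 4, 6]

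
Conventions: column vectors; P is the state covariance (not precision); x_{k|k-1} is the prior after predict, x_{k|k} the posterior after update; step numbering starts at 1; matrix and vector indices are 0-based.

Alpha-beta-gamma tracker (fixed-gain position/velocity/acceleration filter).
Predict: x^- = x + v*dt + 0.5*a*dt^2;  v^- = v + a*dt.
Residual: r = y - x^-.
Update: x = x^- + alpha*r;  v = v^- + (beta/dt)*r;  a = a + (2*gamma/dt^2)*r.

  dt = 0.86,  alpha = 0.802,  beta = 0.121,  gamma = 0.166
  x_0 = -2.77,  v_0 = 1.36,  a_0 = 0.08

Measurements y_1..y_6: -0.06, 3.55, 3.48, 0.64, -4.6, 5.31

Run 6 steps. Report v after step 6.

v_post = -3.8748

step 1: x_pred=-1.5708  r=1.5108  x^+=-0.3591  v^+=1.6414  a^+=0.7582
step 2: x_pred=1.3328  r=2.2172  x^+=3.1110  v^+=2.6054  a^+=1.7535
step 3: x_pred=6.0000  r=-2.5200  x^+=3.9790  v^+=3.7588  a^+=0.6222
step 4: x_pred=7.4416  r=-6.8016  x^+=1.9867  v^+=3.3369  a^+=-2.4310
step 5: x_pred=3.9575  r=-8.5575  x^+=-2.9056  v^+=0.0423  a^+=-6.2723
step 6: x_pred=-5.1887  r=10.4987  x^+=3.2312  v^+=-3.8748  a^+=-1.5596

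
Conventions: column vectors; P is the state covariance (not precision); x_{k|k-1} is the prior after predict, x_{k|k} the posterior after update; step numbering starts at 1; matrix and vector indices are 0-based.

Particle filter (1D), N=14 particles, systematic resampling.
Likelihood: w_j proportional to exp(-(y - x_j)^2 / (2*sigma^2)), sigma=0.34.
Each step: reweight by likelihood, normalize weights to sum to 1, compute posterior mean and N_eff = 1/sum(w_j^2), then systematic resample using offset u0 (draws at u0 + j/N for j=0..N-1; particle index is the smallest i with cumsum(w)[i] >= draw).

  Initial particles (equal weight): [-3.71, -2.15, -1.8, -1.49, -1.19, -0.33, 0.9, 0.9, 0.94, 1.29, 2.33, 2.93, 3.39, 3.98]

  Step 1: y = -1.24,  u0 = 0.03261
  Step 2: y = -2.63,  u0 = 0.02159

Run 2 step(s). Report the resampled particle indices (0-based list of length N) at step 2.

step 1: w=[0.0000, 0.0135, 0.1247, 0.3694, 0.4789, 0.0135, 0.0000, 0.0000, 0.0000, 0.0000, 0.0000, 0.0000, 0.0000, 0.0000]  mean=-1.3782  Neff=2.6195  idx=[2, 2, 3, 3, 3, 3, 3, 4, 4, 4, 4, 4, 4, 4]
step 2: w=[0.4213, 0.4213, 0.0300, 0.0300, 0.0300, 0.0300, 0.0300, 0.0011, 0.0011, 0.0011, 0.0011, 0.0011, 0.0011, 0.0011]  mean=-1.7490  Neff=2.7822  idx=[0, 0, 0, 0, 0, 0, 1, 1, 1, 1, 1, 1, 3, 5]

resampled_idx = [0, 0, 0, 0, 0, 0, 1, 1, 1, 1, 1, 1, 3, 5]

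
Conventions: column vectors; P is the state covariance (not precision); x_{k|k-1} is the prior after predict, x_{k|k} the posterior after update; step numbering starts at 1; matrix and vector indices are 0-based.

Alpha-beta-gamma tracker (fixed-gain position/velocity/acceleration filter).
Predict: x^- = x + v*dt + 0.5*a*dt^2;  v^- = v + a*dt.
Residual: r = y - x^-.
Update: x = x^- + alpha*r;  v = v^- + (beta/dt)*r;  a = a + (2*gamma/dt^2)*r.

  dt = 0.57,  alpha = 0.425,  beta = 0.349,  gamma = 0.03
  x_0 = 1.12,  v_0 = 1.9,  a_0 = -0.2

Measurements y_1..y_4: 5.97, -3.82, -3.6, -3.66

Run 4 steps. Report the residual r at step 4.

step 1: x_pred=2.1705  r=3.7995  x^+=3.7853  v^+=4.1124  a^+=0.5017
step 2: x_pred=6.2108  r=-10.0308  x^+=1.9477  v^+=-1.7434  a^+=-1.3508
step 3: x_pred=0.7346  r=-4.3346  x^+=-1.1076  v^+=-5.1673  a^+=-2.1512
step 4: x_pred=-4.4024  r=0.7424  x^+=-4.0869  v^+=-5.9389  a^+=-2.0141

resid = 0.7424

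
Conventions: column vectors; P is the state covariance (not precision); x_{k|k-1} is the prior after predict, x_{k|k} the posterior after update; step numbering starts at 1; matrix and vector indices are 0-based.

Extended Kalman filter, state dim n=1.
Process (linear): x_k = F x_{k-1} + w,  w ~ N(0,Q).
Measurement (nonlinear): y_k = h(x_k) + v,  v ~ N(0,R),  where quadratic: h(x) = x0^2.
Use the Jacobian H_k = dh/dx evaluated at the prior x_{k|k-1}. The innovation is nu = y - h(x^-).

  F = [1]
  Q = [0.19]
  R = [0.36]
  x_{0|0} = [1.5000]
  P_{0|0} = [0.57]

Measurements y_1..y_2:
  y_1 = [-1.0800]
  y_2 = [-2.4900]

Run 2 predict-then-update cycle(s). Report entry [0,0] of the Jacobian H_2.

H_jac[0,0] = 0.8910

step 1: x^-=[1.5000]  P^-=[0.7600]  H_jac=[3.0000]  S=[7.2000]  K=[0.3167]  nu=[-3.3300]  x^+=[0.4455]  P^+=[0.0380]
step 2: x^-=[0.4455]  P^-=[0.2280]  H_jac=[0.8910]  S=[0.5410]  K=[0.3755]  nu=[-2.6885]  x^+=[-0.5640]  P^+=[0.1517]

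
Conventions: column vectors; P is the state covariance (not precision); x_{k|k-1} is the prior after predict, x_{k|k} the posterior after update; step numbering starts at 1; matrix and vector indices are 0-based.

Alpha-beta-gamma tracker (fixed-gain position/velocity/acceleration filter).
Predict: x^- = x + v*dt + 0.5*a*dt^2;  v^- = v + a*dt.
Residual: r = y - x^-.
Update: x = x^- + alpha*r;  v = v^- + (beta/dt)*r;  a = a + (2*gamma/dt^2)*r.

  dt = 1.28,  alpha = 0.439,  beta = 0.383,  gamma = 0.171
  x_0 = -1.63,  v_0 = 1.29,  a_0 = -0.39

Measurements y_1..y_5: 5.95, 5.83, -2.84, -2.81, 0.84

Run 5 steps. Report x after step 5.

step 1: x_pred=-0.2983  r=6.2483  x^+=2.4447  v^+=2.6604  a^+=0.9143
step 2: x_pred=6.5990  r=-0.7690  x^+=6.2614  v^+=3.6006  a^+=0.7537
step 3: x_pred=11.4876  r=-14.3276  x^+=5.1978  v^+=0.2783  a^+=-2.2370
step 4: x_pred=3.7214  r=-6.5314  x^+=0.8541  v^+=-4.5394  a^+=-3.6004
step 5: x_pred=-7.9057  r=8.7457  x^+=-4.0664  v^+=-6.5310  a^+=-1.7748

x_post = -4.0664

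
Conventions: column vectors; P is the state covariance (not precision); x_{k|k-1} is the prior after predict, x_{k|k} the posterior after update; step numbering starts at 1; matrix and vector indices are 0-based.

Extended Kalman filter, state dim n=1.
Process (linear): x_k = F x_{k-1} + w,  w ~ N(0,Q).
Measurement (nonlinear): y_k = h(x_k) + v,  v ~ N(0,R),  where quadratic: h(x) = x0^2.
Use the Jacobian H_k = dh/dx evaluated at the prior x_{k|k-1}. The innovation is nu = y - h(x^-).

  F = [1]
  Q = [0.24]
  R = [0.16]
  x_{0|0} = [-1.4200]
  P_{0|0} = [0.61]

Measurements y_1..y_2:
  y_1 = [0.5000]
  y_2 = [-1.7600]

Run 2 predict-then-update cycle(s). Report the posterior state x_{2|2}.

x_post = [0.3013]

step 1: x^-=[-1.4200]  P^-=[0.8500]  H_jac=[-2.8400]  S=[7.0158]  K=[-0.3441]  nu=[-1.5164]  x^+=[-0.8982]  P^+=[0.0194]
step 2: x^-=[-0.8982]  P^-=[0.2594]  H_jac=[-1.7965]  S=[0.9971]  K=[-0.4673]  nu=[-2.5668]  x^+=[0.3013]  P^+=[0.0416]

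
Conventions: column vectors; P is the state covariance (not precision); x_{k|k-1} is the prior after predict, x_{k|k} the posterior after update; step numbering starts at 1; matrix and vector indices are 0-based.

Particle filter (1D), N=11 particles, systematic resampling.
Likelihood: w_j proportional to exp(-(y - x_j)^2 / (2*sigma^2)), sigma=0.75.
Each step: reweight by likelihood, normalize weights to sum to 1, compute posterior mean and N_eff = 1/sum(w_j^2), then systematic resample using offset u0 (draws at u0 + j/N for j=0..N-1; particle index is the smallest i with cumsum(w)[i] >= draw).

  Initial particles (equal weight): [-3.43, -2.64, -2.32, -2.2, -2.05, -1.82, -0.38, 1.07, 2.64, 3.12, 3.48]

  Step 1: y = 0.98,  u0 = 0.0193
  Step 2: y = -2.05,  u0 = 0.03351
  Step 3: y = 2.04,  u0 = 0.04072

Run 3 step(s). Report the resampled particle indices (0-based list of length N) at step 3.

resampled_idx = [0, 1, 2, 3, 4, 5, 6, 7, 8, 9, 10]

step 1: w=[0.0000, 0.0000, 0.0000, 0.0001, 0.0002, 0.0007, 0.1492, 0.7668, 0.0667, 0.0132, 0.0030]  mean=0.9893  Neff=1.6262  idx=[6, 6, 7, 7, 7, 7, 7, 7, 7, 7, 8]
step 2: w=[0.4959, 0.4959, 0.0010, 0.0010, 0.0010, 0.0010, 0.0010, 0.0010, 0.0010, 0.0010, 0.0000]  mean=-0.3680  Neff=2.0334  idx=[0, 0, 0, 0, 0, 0, 1, 1, 1, 1, 1]
step 3: w=[0.0909, 0.0909, 0.0909, 0.0909, 0.0909, 0.0909, 0.0909, 0.0909, 0.0909, 0.0909, 0.0909]  mean=-0.3800  Neff=11.0000  idx=[0, 1, 2, 3, 4, 5, 6, 7, 8, 9, 10]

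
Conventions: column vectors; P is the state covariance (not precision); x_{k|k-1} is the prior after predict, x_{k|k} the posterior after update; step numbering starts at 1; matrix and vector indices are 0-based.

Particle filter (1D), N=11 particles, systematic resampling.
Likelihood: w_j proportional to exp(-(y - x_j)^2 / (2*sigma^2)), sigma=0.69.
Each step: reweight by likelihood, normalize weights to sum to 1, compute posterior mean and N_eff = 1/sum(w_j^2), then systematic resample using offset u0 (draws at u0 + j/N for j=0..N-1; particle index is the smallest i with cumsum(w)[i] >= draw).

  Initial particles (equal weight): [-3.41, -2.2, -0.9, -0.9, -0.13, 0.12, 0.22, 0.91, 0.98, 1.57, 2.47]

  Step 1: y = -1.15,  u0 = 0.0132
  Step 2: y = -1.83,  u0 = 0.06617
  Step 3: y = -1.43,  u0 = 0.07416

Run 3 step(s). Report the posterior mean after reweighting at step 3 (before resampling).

post_mean = -1.2792

step 1: w=[0.0016, 0.1094, 0.3262, 0.3262, 0.1168, 0.0640, 0.0485, 0.0040, 0.0030, 0.0001, 0.0000]  mean=-0.8235  Neff=4.0829  idx=[1, 1, 2, 2, 2, 3, 3, 3, 3, 4, 5]
step 2: w=[0.1874, 0.1874, 0.0873, 0.0873, 0.0873, 0.0873, 0.0873, 0.0873, 0.0873, 0.0104, 0.0040]  mean=-1.3752  Neff=8.0862  idx=[0, 0, 1, 1, 2, 3, 4, 5, 6, 7, 8]
step 3: w=[0.0729, 0.0729, 0.0729, 0.0729, 0.1012, 0.1012, 0.1012, 0.1012, 0.1012, 0.1012, 0.1012]  mean=-1.2792  Neff=10.7592  idx=[1, 2, 3, 4, 5, 6, 7, 8, 9, 9, 10]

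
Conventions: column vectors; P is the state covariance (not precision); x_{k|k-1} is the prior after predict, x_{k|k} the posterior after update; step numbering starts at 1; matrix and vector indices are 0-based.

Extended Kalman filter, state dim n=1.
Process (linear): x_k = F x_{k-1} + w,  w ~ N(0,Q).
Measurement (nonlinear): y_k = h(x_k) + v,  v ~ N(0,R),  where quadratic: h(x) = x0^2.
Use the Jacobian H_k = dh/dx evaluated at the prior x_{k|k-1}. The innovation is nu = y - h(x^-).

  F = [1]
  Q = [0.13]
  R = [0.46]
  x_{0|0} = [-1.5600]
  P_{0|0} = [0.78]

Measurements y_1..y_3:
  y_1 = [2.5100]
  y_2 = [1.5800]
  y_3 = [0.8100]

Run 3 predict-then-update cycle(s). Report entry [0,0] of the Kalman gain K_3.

step 1: x^-=[-1.5600]  P^-=[0.9100]  H_jac=[-3.1200]  S=[9.3183]  K=[-0.3047]  nu=[0.0764]  x^+=[-1.5833]  P^+=[0.0449]
step 2: x^-=[-1.5833]  P^-=[0.1749]  H_jac=[-3.1666]  S=[2.2140]  K=[-0.2502]  nu=[-0.9268]  x^+=[-1.3514]  P^+=[0.0363]
step 3: x^-=[-1.3514]  P^-=[0.1663]  H_jac=[-2.7028]  S=[1.6752]  K=[-0.2684]  nu=[-1.0163]  x^+=[-1.0786]  P^+=[0.0457]

K[0,0] = -0.2684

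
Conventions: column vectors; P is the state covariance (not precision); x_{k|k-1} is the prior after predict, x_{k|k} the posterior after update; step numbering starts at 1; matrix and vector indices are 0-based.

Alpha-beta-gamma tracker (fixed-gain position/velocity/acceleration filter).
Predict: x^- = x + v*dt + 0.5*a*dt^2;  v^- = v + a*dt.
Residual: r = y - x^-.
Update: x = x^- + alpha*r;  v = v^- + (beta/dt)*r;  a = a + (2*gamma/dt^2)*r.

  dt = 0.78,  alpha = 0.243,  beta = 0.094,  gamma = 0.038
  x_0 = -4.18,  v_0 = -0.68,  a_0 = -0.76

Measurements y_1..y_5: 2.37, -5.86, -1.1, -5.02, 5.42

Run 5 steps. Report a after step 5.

step 1: x_pred=-4.9416  r=7.3116  x^+=-3.1649  v^+=-0.3917  a^+=0.1533
step 2: x_pred=-3.4237  r=-2.4363  x^+=-4.0157  v^+=-0.5657  a^+=-0.1510
step 3: x_pred=-4.5029  r=3.4029  x^+=-3.6760  v^+=-0.2733  a^+=0.2741
step 4: x_pred=-3.8058  r=-1.2142  x^+=-4.1008  v^+=-0.2059  a^+=0.1224
step 5: x_pred=-4.2242  r=9.6442  x^+=-1.8806  v^+=1.0519  a^+=1.3271

a_post = 1.3271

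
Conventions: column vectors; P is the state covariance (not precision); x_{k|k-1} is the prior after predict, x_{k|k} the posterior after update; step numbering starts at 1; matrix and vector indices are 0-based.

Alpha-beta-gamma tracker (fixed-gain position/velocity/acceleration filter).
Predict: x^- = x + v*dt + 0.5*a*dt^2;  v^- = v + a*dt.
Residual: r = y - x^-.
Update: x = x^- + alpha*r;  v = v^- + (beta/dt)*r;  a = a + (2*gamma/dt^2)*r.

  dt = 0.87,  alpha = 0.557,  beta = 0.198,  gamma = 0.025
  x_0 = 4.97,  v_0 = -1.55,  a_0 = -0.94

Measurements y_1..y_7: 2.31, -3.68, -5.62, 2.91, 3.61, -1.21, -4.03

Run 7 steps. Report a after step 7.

a_post = 0.2351

step 1: x_pred=3.2658  r=-0.9558  x^+=2.7334  v^+=-2.5853  a^+=-1.0031
step 2: x_pred=0.1045  r=-3.7845  x^+=-2.0034  v^+=-4.3194  a^+=-1.2531
step 3: x_pred=-6.2355  r=0.6155  x^+=-5.8927  v^+=-5.2695  a^+=-1.2125
step 4: x_pred=-10.9360  r=13.8460  x^+=-3.2238  v^+=-3.1732  a^+=-0.2978
step 5: x_pred=-6.0972  r=9.7072  x^+=-0.6903  v^+=-1.2231  a^+=0.3434
step 6: x_pred=-1.6244  r=0.4144  x^+=-1.3936  v^+=-0.8300  a^+=0.3708
step 7: x_pred=-1.9753  r=-2.0547  x^+=-3.1198  v^+=-0.9750  a^+=0.2351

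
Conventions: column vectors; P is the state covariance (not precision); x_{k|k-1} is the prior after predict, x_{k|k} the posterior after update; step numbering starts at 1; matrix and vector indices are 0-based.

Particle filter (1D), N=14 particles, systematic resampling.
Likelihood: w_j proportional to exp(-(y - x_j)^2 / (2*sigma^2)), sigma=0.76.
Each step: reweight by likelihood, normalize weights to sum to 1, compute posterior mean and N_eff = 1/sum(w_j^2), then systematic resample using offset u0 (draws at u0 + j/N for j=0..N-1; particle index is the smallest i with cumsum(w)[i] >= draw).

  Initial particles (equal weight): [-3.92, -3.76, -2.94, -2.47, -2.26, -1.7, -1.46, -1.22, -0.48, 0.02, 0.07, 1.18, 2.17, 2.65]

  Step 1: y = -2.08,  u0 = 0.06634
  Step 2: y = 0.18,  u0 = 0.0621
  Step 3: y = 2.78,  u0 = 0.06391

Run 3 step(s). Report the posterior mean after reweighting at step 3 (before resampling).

post_mean = 0.0198

step 1: w=[0.0111, 0.0181, 0.1100, 0.1829, 0.2029, 0.1841, 0.1496, 0.1100, 0.0228, 0.0046, 0.0038, 0.0000, 0.0000, 0.0000]  mean=-2.0218  Neff=6.4053  idx=[2, 2, 3, 3, 4, 4, 4, 5, 5, 5, 6, 6, 7, 9]
step 2: w=[0.0001, 0.0001, 0.0015, 0.0015, 0.0038, 0.0038, 0.0038, 0.0309, 0.0309, 0.0309, 0.0641, 0.0641, 0.1206, 0.6437]  mean=-0.5131  Neff=2.2723  idx=[8, 10, 11, 12, 12, 13, 13, 13, 13, 13, 13, 13, 13, 13]
step 3: w=[0.0000, 0.0000, 0.0000, 0.0001, 0.0001, 0.1111, 0.1111, 0.1111, 0.1111, 0.1111, 0.1111, 0.1111, 0.1111, 0.1111]  mean=0.0198  Neff=9.0034  idx=[5, 6, 6, 7, 8, 8, 9, 10, 10, 11, 12, 12, 13, 13]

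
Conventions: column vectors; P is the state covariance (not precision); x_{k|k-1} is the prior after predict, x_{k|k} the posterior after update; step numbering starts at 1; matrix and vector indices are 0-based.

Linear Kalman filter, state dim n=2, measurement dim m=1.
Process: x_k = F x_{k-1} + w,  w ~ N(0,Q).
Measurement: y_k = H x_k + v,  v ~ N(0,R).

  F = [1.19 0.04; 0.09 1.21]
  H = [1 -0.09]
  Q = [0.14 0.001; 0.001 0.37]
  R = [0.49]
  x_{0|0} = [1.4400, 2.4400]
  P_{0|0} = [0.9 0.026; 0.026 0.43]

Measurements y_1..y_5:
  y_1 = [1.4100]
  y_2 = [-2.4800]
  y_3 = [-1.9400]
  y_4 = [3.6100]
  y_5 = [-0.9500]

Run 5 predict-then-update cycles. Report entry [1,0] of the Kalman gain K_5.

step 1: x^-=[1.8112, 3.0820]  P^-=[1.4177 0.1557; 0.1557 1.0125]  S=[1.8878]  K=[0.7435; 0.0342]  nu=[-0.1238]  x^+=[1.7191, 3.0778]  P^+=[0.3740 0.1077; 0.1077 1.0103]
step 2: x^-=[2.1689, 3.8788]  P^-=[0.6815 0.2454; 0.2454 1.8757]  S=[1.1425]  K=[0.5772; 0.0670]  nu=[-4.2998]  x^+=[-0.3128, 3.5905]  P^+=[0.3009 0.2012; 0.2012 1.8705]
step 3: x^-=[-0.2286, 4.3164]  P^-=[0.5883 0.4142; 0.4142 3.1549]  S=[1.0293]  K=[0.5353; 0.1266]  nu=[-1.3229]  x^+=[-0.9368, 4.1490]  P^+=[0.2933 0.3445; 0.3445 3.1384]
step 4: x^-=[-0.9488, 4.9359]  P^-=[0.5932 0.6816; 0.6816 5.0424]  S=[1.0013]  K=[0.5311; 0.2274]  nu=[5.0031]  x^+=[1.7084, 6.0738]  P^+=[0.3107 0.5606; 0.5606 4.9906]
step 5: x^-=[2.2760, 7.5031]  P^-=[0.6413 1.0850; 1.0850 7.8013]  S=[0.9992]  K=[0.5441; 0.3832]  nu=[-2.5507]  x^+=[0.8881, 6.5256]  P^+=[0.3455 0.8767; 0.8767 7.6546]

K[1,0] = 0.3832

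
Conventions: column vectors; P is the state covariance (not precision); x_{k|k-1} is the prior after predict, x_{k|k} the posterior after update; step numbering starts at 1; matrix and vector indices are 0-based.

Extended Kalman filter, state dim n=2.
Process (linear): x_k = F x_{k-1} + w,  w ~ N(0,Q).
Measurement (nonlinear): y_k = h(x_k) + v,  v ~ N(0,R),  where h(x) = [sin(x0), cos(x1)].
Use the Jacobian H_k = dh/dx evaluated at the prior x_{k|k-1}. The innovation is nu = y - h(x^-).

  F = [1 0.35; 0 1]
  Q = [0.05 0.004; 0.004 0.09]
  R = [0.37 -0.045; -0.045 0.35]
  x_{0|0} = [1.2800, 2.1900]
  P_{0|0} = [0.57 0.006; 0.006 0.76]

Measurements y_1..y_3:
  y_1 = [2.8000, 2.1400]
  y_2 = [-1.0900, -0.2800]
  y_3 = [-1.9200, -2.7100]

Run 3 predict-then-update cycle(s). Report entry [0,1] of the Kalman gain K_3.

step 1: x^-=[2.0465, 2.1900]  P^-=[0.7173 0.2760; 0.2760 0.8500]  H_jac=[-0.4580 0.0000; 0.0000 -0.8143]  S=[0.5204 0.0579; 0.0579 0.9137]  K=[-0.6081 -0.2074; -0.1597 -0.7475]  nu=[1.9110, 2.7204]  x^+=[0.3201, -0.1485]  P^+=[0.4709 0.0556; 0.0556 0.3124]
step 2: x^-=[0.2681, -0.1485]  P^-=[0.5981 0.1689; 0.1689 0.4024]  H_jac=[0.9643 0.0000; 0.0000 0.1480]  S=[0.9261 -0.0209; -0.0209 0.3588]  K=[0.6251 0.1061; 0.1798 0.1764]  nu=[-1.3549, -1.2690]  x^+=[-0.7135, -0.6161]  P^+=[0.2349 0.0608; 0.0608 0.3626]
step 3: x^-=[-0.9291, -0.6161]  P^-=[0.3719 0.1917; 0.1917 0.4526]  H_jac=[0.5986 0.0000; 0.0000 0.5778]  S=[0.5032 0.0213; 0.0213 0.5011]  K=[0.4337 0.2026; 0.2063 0.5131]  nu=[-1.1189, -3.5261]  x^+=[-2.1288, -2.6563]  P^+=[0.2529 0.0889; 0.0889 0.2948]

K[0,1] = 0.2026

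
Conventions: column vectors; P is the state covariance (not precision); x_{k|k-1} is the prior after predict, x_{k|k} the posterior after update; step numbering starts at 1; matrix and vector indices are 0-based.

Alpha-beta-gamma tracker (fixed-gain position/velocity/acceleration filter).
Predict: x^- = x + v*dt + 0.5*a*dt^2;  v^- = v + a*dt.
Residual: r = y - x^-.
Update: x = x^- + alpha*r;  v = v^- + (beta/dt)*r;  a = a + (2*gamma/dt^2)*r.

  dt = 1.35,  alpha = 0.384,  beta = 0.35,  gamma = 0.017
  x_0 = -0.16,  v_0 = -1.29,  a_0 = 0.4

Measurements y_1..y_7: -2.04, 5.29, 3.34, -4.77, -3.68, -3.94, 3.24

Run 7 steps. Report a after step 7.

step 1: x_pred=-1.5370  r=-0.5030  x^+=-1.7302  v^+=-0.8804  a^+=0.3906
step 2: x_pred=-2.5628  r=7.8528  x^+=0.4527  v^+=1.6828  a^+=0.5371
step 3: x_pred=3.2140  r=0.1260  x^+=3.2624  v^+=2.4406  a^+=0.5395
step 4: x_pred=7.0488  r=-11.8188  x^+=2.5104  v^+=0.1048  a^+=0.3190
step 5: x_pred=2.9425  r=-6.6225  x^+=0.3994  v^+=-1.1816  a^+=0.1954
step 6: x_pred=-1.0176  r=-2.9224  x^+=-2.1398  v^+=-1.6754  a^+=0.1409
step 7: x_pred=-4.2731  r=7.5131  x^+=-1.3881  v^+=0.4627  a^+=0.2811

a_post = 0.2811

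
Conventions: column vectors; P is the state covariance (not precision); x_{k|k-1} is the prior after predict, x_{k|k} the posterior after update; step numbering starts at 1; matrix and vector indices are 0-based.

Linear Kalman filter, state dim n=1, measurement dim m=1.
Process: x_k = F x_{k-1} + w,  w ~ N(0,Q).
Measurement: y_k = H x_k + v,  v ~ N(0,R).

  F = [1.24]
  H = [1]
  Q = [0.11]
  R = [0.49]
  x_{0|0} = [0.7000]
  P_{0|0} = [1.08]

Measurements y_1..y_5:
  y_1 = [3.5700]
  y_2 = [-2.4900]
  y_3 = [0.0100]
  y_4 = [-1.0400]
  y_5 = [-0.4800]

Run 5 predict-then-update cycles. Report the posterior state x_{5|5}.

x_post = [-0.5535]

step 1: x^-=[0.8680]  P^-=[1.7706]  S=[2.2606]  K=[0.7832]  nu=[2.7020]  x^+=[2.9843]  P^+=[0.3838]
step 2: x^-=[3.7006]  P^-=[0.7001]  S=[1.1901]  K=[0.5883]  nu=[-6.1906]  x^+=[0.0588]  P^+=[0.2883]
step 3: x^-=[0.0729]  P^-=[0.5532]  S=[1.0432]  K=[0.5303]  nu=[-0.0629]  x^+=[0.0396]  P^+=[0.2598]
step 4: x^-=[0.0490]  P^-=[0.5095]  S=[0.9995]  K=[0.5098]  nu=[-1.0890]  x^+=[-0.5061]  P^+=[0.2498]
step 5: x^-=[-0.6276]  P^-=[0.4941]  S=[0.9841]  K=[0.5021]  nu=[0.1476]  x^+=[-0.5535]  P^+=[0.2460]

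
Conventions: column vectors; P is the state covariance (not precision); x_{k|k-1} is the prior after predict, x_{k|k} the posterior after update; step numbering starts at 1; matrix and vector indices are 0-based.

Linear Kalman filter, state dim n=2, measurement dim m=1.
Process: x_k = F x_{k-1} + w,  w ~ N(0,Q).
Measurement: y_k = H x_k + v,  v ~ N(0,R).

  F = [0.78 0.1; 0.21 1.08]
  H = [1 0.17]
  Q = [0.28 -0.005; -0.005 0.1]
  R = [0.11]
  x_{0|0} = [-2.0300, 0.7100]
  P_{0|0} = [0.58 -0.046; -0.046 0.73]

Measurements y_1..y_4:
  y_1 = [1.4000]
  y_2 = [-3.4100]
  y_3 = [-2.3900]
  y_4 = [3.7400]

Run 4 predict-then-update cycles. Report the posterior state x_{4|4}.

x_post = [2.1861, 1.4469]

step 1: x^-=[-1.5124, 0.3405]  P^-=[0.6330 0.1291; 0.1291 0.9562]  S=[0.8145]  K=[0.8041; 0.3581]  nu=[2.8545]  x^+=[0.7829, 1.3627]  P^+=[0.1064 -0.1054; -0.1054 0.8517]
step 2: x^-=[0.7469, 1.6361]  P^-=[0.3368 0.0134; 0.0134 1.0503]  S=[0.4817]  K=[0.7039; 0.3985]  nu=[-4.4350]  x^+=[-2.3749, -0.1313]  P^+=[0.0981 -0.1217; -0.1217 0.9738]
step 3: x^-=[-1.8656, -0.6405]  P^-=[0.3304 0.0112; 0.0112 1.1850]  S=[0.4785]  K=[0.6946; 0.4443]  nu=[-0.4156]  x^+=[-2.1542, -0.8252]  P^+=[0.0996 -0.1365; -0.1365 1.0905]
step 4: x^-=[-1.7628, -1.3436]  P^-=[0.3302 0.0112; 0.0112 1.3145]  S=[0.4820]  K=[0.6890; 0.4869]  nu=[5.7312]  x^+=[2.1861, 1.4469]  P^+=[0.1014 -0.1505; -0.1505 1.2002]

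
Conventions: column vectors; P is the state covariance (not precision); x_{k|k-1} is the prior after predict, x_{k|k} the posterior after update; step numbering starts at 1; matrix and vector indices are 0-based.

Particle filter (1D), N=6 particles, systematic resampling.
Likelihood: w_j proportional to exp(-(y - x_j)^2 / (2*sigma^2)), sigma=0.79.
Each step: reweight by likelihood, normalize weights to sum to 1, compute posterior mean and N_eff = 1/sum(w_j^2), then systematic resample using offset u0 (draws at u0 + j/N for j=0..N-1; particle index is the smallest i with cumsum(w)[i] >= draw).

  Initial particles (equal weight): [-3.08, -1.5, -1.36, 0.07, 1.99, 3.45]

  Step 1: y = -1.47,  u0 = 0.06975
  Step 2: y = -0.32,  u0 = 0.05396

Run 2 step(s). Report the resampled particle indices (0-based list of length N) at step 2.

resampled_idx = [0, 1, 2, 3, 4, 5]

step 1: w=[0.0554, 0.4413, 0.4373, 0.0660, 0.0000, 0.0000]  mean=-1.4224  Neff=2.5421  idx=[1, 1, 1, 2, 2, 2]
step 2: w=[0.1460, 0.1460, 0.1460, 0.1873, 0.1873, 0.1873]  mean=-1.4213  Neff=5.9093  idx=[0, 1, 2, 3, 4, 5]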